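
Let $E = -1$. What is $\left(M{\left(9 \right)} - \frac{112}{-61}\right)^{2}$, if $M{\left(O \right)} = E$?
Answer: $\frac{2601}{3721} \approx 0.69901$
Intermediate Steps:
$M{\left(O \right)} = -1$
$\left(M{\left(9 \right)} - \frac{112}{-61}\right)^{2} = \left(-1 - \frac{112}{-61}\right)^{2} = \left(-1 - - \frac{112}{61}\right)^{2} = \left(-1 + \frac{112}{61}\right)^{2} = \left(\frac{51}{61}\right)^{2} = \frac{2601}{3721}$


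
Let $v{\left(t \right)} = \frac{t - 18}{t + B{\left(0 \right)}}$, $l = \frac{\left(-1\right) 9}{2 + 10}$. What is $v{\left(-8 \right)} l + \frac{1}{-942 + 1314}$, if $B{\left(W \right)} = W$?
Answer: $- \frac{3623}{1488} \approx -2.4348$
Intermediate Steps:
$l = - \frac{3}{4}$ ($l = - \frac{9}{12} = \left(-9\right) \frac{1}{12} = - \frac{3}{4} \approx -0.75$)
$v{\left(t \right)} = \frac{-18 + t}{t}$ ($v{\left(t \right)} = \frac{t - 18}{t + 0} = \frac{-18 + t}{t}$)
$v{\left(-8 \right)} l + \frac{1}{-942 + 1314} = \frac{-18 - 8}{-8} \left(- \frac{3}{4}\right) + \frac{1}{-942 + 1314} = \left(- \frac{1}{8}\right) \left(-26\right) \left(- \frac{3}{4}\right) + \frac{1}{372} = \frac{13}{4} \left(- \frac{3}{4}\right) + \frac{1}{372} = - \frac{39}{16} + \frac{1}{372} = - \frac{3623}{1488}$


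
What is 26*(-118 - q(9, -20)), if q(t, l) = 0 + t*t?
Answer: -5174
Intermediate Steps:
q(t, l) = t² (q(t, l) = 0 + t² = t²)
26*(-118 - q(9, -20)) = 26*(-118 - 1*9²) = 26*(-118 - 1*81) = 26*(-118 - 81) = 26*(-199) = -5174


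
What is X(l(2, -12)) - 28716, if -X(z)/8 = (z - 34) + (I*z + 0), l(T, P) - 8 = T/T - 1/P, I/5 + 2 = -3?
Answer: -26700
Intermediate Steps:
I = -25 (I = -10 + 5*(-3) = -10 - 15 = -25)
l(T, P) = 9 - 1/P (l(T, P) = 8 + (T/T - 1/P) = 8 + (1 - 1/P) = 9 - 1/P)
X(z) = 272 + 192*z (X(z) = -8*((z - 34) + (-25*z + 0)) = -8*((-34 + z) - 25*z) = -8*(-34 - 24*z) = 272 + 192*z)
X(l(2, -12)) - 28716 = (272 + 192*(9 - 1/(-12))) - 28716 = (272 + 192*(9 - 1*(-1/12))) - 28716 = (272 + 192*(9 + 1/12)) - 28716 = (272 + 192*(109/12)) - 28716 = (272 + 1744) - 28716 = 2016 - 28716 = -26700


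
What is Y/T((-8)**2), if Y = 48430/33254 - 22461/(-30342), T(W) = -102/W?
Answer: -26743664/19403709 ≈ -1.3783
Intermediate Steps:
Y = 28415143/12935806 (Y = 48430*(1/33254) - 22461*(-1/30342) = 24215/16627 + 7487/10114 = 28415143/12935806 ≈ 2.1966)
Y/T((-8)**2) = 28415143/(12935806*((-102/((-8)**2)))) = 28415143/(12935806*((-102/64))) = 28415143/(12935806*((-102*1/64))) = 28415143/(12935806*(-51/32)) = (28415143/12935806)*(-32/51) = -26743664/19403709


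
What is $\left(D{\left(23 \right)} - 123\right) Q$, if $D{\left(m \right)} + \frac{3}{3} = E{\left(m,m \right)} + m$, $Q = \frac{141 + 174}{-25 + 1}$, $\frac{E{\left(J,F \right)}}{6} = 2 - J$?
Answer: $\frac{23835}{8} \approx 2979.4$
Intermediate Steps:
$E{\left(J,F \right)} = 12 - 6 J$ ($E{\left(J,F \right)} = 6 \left(2 - J\right) = 12 - 6 J$)
$Q = - \frac{105}{8}$ ($Q = \frac{315}{-24} = 315 \left(- \frac{1}{24}\right) = - \frac{105}{8} \approx -13.125$)
$D{\left(m \right)} = 11 - 5 m$ ($D{\left(m \right)} = -1 - \left(-12 + 5 m\right) = 11 - 5 m$)
$\left(D{\left(23 \right)} - 123\right) Q = \left(\left(11 - 115\right) - 123\right) \left(- \frac{105}{8}\right) = \left(-104 - 123\right) \left(- \frac{105}{8}\right) = \left(-227\right) \left(- \frac{105}{8}\right) = \frac{23835}{8}$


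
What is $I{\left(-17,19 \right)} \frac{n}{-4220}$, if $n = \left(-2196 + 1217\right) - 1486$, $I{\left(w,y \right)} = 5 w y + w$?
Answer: $- \frac{201144}{211} \approx -953.29$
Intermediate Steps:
$I{\left(w,y \right)} = w + 5 w y$ ($I{\left(w,y \right)} = 5 w y + w = w + 5 w y$)
$n = -2465$ ($n = -979 - 1486 = -2465$)
$I{\left(-17,19 \right)} \frac{n}{-4220} = - 17 \left(1 + 5 \cdot 19\right) \left(- \frac{2465}{-4220}\right) = - 17 \left(1 + 95\right) \left(\left(-2465\right) \left(- \frac{1}{4220}\right)\right) = \left(-17\right) 96 \cdot \frac{493}{844} = \left(-1632\right) \frac{493}{844} = - \frac{201144}{211}$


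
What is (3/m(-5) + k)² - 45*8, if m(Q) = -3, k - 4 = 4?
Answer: -311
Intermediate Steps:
k = 8 (k = 4 + 4 = 8)
(3/m(-5) + k)² - 45*8 = (3/(-3) + 8)² - 45*8 = (3*(-⅓) + 8)² - 360 = (-1 + 8)² - 360 = 7² - 360 = 49 - 360 = -311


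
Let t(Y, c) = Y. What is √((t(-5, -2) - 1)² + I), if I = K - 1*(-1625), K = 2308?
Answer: 63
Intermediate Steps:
I = 3933 (I = 2308 - 1*(-1625) = 2308 + 1625 = 3933)
√((t(-5, -2) - 1)² + I) = √((-5 - 1)² + 3933) = √((-6)² + 3933) = √(36 + 3933) = √3969 = 63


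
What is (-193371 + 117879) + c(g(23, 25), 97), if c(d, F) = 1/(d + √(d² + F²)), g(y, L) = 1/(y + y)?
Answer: -32673994489/432814 + √19909445/432814 ≈ -75492.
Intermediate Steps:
g(y, L) = 1/(2*y)
c(d, F) = 1/(d + √(F² + d²))
(-193371 + 117879) + c(g(23, 25), 97) = (-193371 + 117879) + 1/((½)/23 + √(97² + ((½)/23)²)) = -75492 + 1/((½)*(1/23) + √(9409 + ((½)*(1/23))²)) = -75492 + 1/(1/46 + √(9409 + (1/46)²)) = -75492 + 1/(1/46 + √(9409 + 1/2116)) = -75492 + 1/(1/46 + √(19909445/2116)) = -75492 + 1/(1/46 + √19909445/46)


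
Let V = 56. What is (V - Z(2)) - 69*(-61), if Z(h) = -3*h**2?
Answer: 4277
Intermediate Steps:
(V - Z(2)) - 69*(-61) = (56 - (-3)*2**2) - 69*(-61) = (56 - (-3)*4) + 4209 = (56 - 1*(-12)) + 4209 = (56 + 12) + 4209 = 68 + 4209 = 4277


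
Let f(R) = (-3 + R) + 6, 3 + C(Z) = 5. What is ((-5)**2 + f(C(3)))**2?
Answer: 900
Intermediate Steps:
C(Z) = 2 (C(Z) = -3 + 5 = 2)
f(R) = 3 + R
((-5)**2 + f(C(3)))**2 = ((-5)**2 + (3 + 2))**2 = (25 + 5)**2 = 30**2 = 900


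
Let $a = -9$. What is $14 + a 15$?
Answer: $-121$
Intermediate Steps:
$14 + a 15 = 14 - 135 = -121$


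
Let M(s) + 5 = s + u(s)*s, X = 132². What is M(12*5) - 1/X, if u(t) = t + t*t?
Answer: 3827268719/17424 ≈ 2.1966e+5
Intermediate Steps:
X = 17424
u(t) = t + t²
M(s) = -5 + s + s²*(1 + s) (M(s) = -5 + (s + (s*(1 + s))*s) = -5 + (s + s²*(1 + s)) = -5 + s + s²*(1 + s))
M(12*5) - 1/X = (-5 + 12*5 + (12*5)²*(1 + 12*5)) - 1/17424 = (-5 + 60 + 60²*(1 + 60)) - 1*1/17424 = (-5 + 60 + 3600*61) - 1/17424 = (-5 + 60 + 219600) - 1/17424 = 219655 - 1/17424 = 3827268719/17424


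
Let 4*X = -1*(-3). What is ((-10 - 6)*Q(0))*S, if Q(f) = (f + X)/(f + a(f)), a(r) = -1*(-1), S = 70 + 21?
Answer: -1092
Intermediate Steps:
S = 91
a(r) = 1
X = ¾ (X = (-1*(-3))/4 = (¼)*3 = ¾ ≈ 0.75000)
Q(f) = (¾ + f)/(1 + f) (Q(f) = (f + ¾)/(f + 1) = (¾ + f)/(1 + f))
((-10 - 6)*Q(0))*S = ((-10 - 6)*((¾ + 0)/(1 + 0)))*91 = -16*3/(1*4)*91 = -16*3/4*91 = -16*¾*91 = -12*91 = -1092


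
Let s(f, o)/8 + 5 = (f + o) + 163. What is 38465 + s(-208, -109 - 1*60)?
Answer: 36713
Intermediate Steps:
s(f, o) = 1264 + 8*f + 8*o (s(f, o) = -40 + 8*((f + o) + 163) = -40 + 8*(163 + f + o) = -40 + (1304 + 8*f + 8*o) = 1264 + 8*f + 8*o)
38465 + s(-208, -109 - 1*60) = 38465 + (1264 + 8*(-208) + 8*(-109 - 1*60)) = 38465 + (1264 - 1664 + 8*(-109 - 60)) = 38465 + (1264 - 1664 + 8*(-169)) = 38465 + (1264 - 1664 - 1352) = 38465 - 1752 = 36713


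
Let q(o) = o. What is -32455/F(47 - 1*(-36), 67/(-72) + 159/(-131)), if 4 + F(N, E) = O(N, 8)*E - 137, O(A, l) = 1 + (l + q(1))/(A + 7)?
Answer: 612231120/2704319 ≈ 226.39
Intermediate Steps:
O(A, l) = 1 + (1 + l)/(7 + A) (O(A, l) = 1 + (l + 1)/(A + 7) = 1 + (1 + l)/(7 + A))
F(N, E) = -141 + E*(16 + N)/(7 + N) (F(N, E) = -4 + (((8 + N + 8)/(7 + N))*E - 137) = -4 + (((16 + N)/(7 + N))*E - 137) = -4 + (E*(16 + N)/(7 + N) - 137) = -4 + (-137 + E*(16 + N)/(7 + N)) = -141 + E*(16 + N)/(7 + N))
-32455/F(47 - 1*(-36), 67/(-72) + 159/(-131)) = -32455*(7 + (47 - 1*(-36)))/(-987 - 141*(47 - 1*(-36)) + (67/(-72) + 159/(-131))*(16 + (47 - 1*(-36)))) = -32455*(7 + (47 + 36))/(-987 - 141*(47 + 36) + (67*(-1/72) + 159*(-1/131))*(16 + (47 + 36))) = -32455*(7 + 83)/(-987 - 141*83 + (-67/72 - 159/131)*(16 + 83)) = -32455*90/(-987 - 11703 - 20225/9432*99) = -32455*90/(-987 - 11703 - 222475/1048) = -32455/((1/90)*(-13521595/1048)) = -32455/(-2704319/18864) = -32455*(-18864/2704319) = 612231120/2704319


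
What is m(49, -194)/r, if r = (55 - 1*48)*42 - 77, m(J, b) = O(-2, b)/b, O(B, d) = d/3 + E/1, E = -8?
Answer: 109/63147 ≈ 0.0017261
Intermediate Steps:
O(B, d) = -8 + d/3 (O(B, d) = d/3 - 8/1 = d*(⅓) - 8*1 = d/3 - 8 = -8 + d/3)
m(J, b) = (-8 + b/3)/b
r = 217 (r = (55 - 48)*42 - 77 = 7*42 - 77 = 294 - 77 = 217)
m(49, -194)/r = ((⅓)*(-24 - 194)/(-194))/217 = ((⅓)*(-1/194)*(-218))*(1/217) = (109/291)*(1/217) = 109/63147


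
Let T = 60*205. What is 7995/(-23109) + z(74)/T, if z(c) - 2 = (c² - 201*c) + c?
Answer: -52293433/47373450 ≈ -1.1039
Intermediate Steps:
T = 12300
z(c) = 2 + c² - 200*c (z(c) = 2 + ((c² - 201*c) + c) = 2 + (c² - 200*c) = 2 + c² - 200*c)
7995/(-23109) + z(74)/T = 7995/(-23109) + (2 + 74² - 200*74)/12300 = 7995*(-1/23109) + (2 + 5476 - 14800)*(1/12300) = -2665/7703 - 9322*1/12300 = -2665/7703 - 4661/6150 = -52293433/47373450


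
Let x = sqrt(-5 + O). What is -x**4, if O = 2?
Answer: -9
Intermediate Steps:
x = I*sqrt(3) (x = sqrt(-5 + 2) = sqrt(-3) = I*sqrt(3) ≈ 1.732*I)
-x**4 = -(I*sqrt(3))**4 = -1*9 = -9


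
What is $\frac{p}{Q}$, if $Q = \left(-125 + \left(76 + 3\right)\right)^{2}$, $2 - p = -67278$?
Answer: $\frac{16820}{529} \approx 31.796$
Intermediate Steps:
$p = 67280$ ($p = 2 - -67278 = 2 + 67278 = 67280$)
$Q = 2116$ ($Q = \left(-125 + 79\right)^{2} = \left(-46\right)^{2} = 2116$)
$\frac{p}{Q} = \frac{67280}{2116} = 67280 \cdot \frac{1}{2116} = \frac{16820}{529}$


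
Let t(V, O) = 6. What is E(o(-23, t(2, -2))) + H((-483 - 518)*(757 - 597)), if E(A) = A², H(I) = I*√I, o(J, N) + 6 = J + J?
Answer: 2704 - 640640*I*√10010 ≈ 2704.0 - 6.4096e+7*I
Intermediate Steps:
o(J, N) = -6 + 2*J (o(J, N) = -6 + (J + J) = -6 + 2*J)
H(I) = I^(3/2)
E(o(-23, t(2, -2))) + H((-483 - 518)*(757 - 597)) = (-6 + 2*(-23))² + ((-483 - 518)*(757 - 597))^(3/2) = (-6 - 46)² + (-1001*160)^(3/2) = (-52)² + (-160160)^(3/2) = 2704 - 640640*I*√10010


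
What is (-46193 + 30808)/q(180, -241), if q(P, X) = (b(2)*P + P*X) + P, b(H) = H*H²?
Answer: 3077/8352 ≈ 0.36841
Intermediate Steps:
b(H) = H³
q(P, X) = 9*P + P*X (q(P, X) = (2³*P + P*X) + P = (8*P + P*X) + P = 9*P + P*X)
(-46193 + 30808)/q(180, -241) = (-46193 + 30808)/((180*(9 - 241))) = -15385/(180*(-232)) = -15385/(-41760) = -15385*(-1/41760) = 3077/8352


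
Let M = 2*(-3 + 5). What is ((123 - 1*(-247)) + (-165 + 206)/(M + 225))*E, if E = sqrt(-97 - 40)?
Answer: 84771*I*sqrt(137)/229 ≈ 4332.8*I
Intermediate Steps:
E = I*sqrt(137) (E = sqrt(-137) = I*sqrt(137) ≈ 11.705*I)
M = 4 (M = 2*2 = 4)
((123 - 1*(-247)) + (-165 + 206)/(M + 225))*E = ((123 - 1*(-247)) + (-165 + 206)/(4 + 225))*(I*sqrt(137)) = ((123 + 247) + 41/229)*(I*sqrt(137)) = (370 + 41*(1/229))*(I*sqrt(137)) = (370 + 41/229)*(I*sqrt(137)) = 84771*(I*sqrt(137))/229 = 84771*I*sqrt(137)/229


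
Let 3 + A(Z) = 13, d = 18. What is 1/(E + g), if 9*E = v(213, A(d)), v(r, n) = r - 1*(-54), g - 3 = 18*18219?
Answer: 3/983924 ≈ 3.0490e-6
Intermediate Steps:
g = 327945 (g = 3 + 18*18219 = 3 + 327942 = 327945)
A(Z) = 10 (A(Z) = -3 + 13 = 10)
v(r, n) = 54 + r (v(r, n) = r + 54 = 54 + r)
E = 89/3 (E = (54 + 213)/9 = (⅑)*267 = 89/3 ≈ 29.667)
1/(E + g) = 1/(89/3 + 327945) = 1/(983924/3) = 3/983924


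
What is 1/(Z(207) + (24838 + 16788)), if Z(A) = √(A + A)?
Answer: 20813/866361731 - 3*√46/1732723462 ≈ 2.4012e-5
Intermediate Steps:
Z(A) = √2*√A (Z(A) = √(2*A) = √2*√A)
1/(Z(207) + (24838 + 16788)) = 1/(√2*√207 + (24838 + 16788)) = 1/(√2*(3*√23) + 41626) = 1/(3*√46 + 41626) = 1/(41626 + 3*√46)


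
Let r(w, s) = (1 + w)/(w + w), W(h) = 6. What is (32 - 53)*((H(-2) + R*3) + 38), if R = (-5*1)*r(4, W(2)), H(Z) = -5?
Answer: -3969/8 ≈ -496.13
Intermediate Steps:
r(w, s) = (1 + w)/(2*w) (r(w, s) = (1 + w)/((2*w)) = (1 + w)*(1/(2*w)) = (1 + w)/(2*w))
R = -25/8 (R = (-5*1)*((1/2)*(1 + 4)/4) = -5*5/(2*4) = -5*5/8 = -25/8 ≈ -3.1250)
(32 - 53)*((H(-2) + R*3) + 38) = (32 - 53)*((-5 - 25/8*3) + 38) = -21*((-5 - 75/8) + 38) = -21*(-115/8 + 38) = -21*189/8 = -3969/8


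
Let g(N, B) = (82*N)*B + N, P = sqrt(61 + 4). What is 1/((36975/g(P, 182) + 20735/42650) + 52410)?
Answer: 1963205471413925830/102892553197943390615897 - 1427670723260*sqrt(65)/102892553197943390615897 ≈ 1.9080e-5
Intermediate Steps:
P = sqrt(65) ≈ 8.0623
g(N, B) = N + 82*B*N (g(N, B) = 82*B*N + N = N + 82*B*N)
1/((36975/g(P, 182) + 20735/42650) + 52410) = 1/((36975/((sqrt(65)*(1 + 82*182))) + 20735/42650) + 52410) = 1/((36975/((sqrt(65)*(1 + 14924))) + 20735*(1/42650)) + 52410) = 1/((36975/((sqrt(65)*14925)) + 4147/8530) + 52410) = 1/((36975/((14925*sqrt(65))) + 4147/8530) + 52410) = 1/((36975*(sqrt(65)/970125) + 4147/8530) + 52410) = 1/((493*sqrt(65)/12935 + 4147/8530) + 52410) = 1/((4147/8530 + 493*sqrt(65)/12935) + 52410) = 1/(447061447/8530 + 493*sqrt(65)/12935)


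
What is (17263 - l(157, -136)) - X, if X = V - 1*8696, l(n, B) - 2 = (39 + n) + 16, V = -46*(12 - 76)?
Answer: 22801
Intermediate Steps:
V = 2944 (V = -46*(-64) = 2944)
l(n, B) = 57 + n (l(n, B) = 2 + ((39 + n) + 16) = 2 + (55 + n) = 57 + n)
X = -5752 (X = 2944 - 1*8696 = 2944 - 8696 = -5752)
(17263 - l(157, -136)) - X = (17263 - (57 + 157)) - 1*(-5752) = (17263 - 1*214) + 5752 = (17263 - 214) + 5752 = 17049 + 5752 = 22801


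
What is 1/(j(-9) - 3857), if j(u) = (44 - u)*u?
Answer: -1/4334 ≈ -0.00023073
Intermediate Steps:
j(u) = u*(44 - u)
1/(j(-9) - 3857) = 1/(-9*(44 - 1*(-9)) - 3857) = 1/(-9*(44 + 9) - 3857) = 1/(-9*53 - 3857) = 1/(-477 - 3857) = 1/(-4334) = -1/4334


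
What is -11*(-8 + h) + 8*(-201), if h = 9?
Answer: -1619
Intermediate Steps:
-11*(-8 + h) + 8*(-201) = -11*(-8 + 9) + 8*(-201) = -11*1 - 1608 = -11 - 1608 = -1619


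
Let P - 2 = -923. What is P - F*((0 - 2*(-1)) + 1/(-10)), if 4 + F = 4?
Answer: -921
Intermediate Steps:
P = -921 (P = 2 - 923 = -921)
F = 0 (F = -4 + 4 = 0)
P - F*((0 - 2*(-1)) + 1/(-10)) = -921 - 0*((0 - 2*(-1)) + 1/(-10)) = -921 - 0*((0 + 2) - 1/10) = -921 - 0*(2 - 1/10) = -921 - 0*19/10 = -921 - 1*0 = -921 + 0 = -921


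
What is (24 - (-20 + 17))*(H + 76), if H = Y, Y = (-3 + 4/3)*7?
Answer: 1737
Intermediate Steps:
Y = -35/3 (Y = (-3 + 4*(⅓))*7 = (-3 + 4/3)*7 = -5/3*7 = -35/3 ≈ -11.667)
H = -35/3 ≈ -11.667
(24 - (-20 + 17))*(H + 76) = (24 - (-20 + 17))*(-35/3 + 76) = (24 - 1*(-3))*(193/3) = (24 + 3)*(193/3) = 27*(193/3) = 1737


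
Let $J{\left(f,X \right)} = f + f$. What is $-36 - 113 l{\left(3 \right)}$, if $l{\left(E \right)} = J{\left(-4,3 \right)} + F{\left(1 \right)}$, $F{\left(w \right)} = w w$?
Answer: $755$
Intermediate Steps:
$J{\left(f,X \right)} = 2 f$
$F{\left(w \right)} = w^{2}$
$l{\left(E \right)} = -7$ ($l{\left(E \right)} = 2 \left(-4\right) + 1^{2} = -8 + 1 = -7$)
$-36 - 113 l{\left(3 \right)} = -36 - -791 = -36 + 791 = 755$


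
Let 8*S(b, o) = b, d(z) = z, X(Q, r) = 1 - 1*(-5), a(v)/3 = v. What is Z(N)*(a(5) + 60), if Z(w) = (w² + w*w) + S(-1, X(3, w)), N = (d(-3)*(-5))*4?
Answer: 4319925/8 ≈ 5.3999e+5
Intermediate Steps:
a(v) = 3*v
X(Q, r) = 6 (X(Q, r) = 1 + 5 = 6)
S(b, o) = b/8
N = 60 (N = -3*(-5)*4 = 15*4 = 60)
Z(w) = -⅛ + 2*w² (Z(w) = (w² + w*w) + (⅛)*(-1) = (w² + w²) - ⅛ = 2*w² - ⅛ = -⅛ + 2*w²)
Z(N)*(a(5) + 60) = (-⅛ + 2*60²)*(3*5 + 60) = (-⅛ + 2*3600)*(15 + 60) = (-⅛ + 7200)*75 = (57599/8)*75 = 4319925/8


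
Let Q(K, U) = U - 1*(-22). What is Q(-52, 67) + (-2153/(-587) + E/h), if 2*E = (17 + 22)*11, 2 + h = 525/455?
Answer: -188817/1174 ≈ -160.83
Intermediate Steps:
Q(K, U) = 22 + U (Q(K, U) = U + 22 = 22 + U)
h = -11/13 (h = -2 + 525/455 = -2 + 525*(1/455) = -2 + 15/13 = -11/13 ≈ -0.84615)
E = 429/2 (E = ((17 + 22)*11)/2 = (39*11)/2 = (1/2)*429 = 429/2 ≈ 214.50)
Q(-52, 67) + (-2153/(-587) + E/h) = (22 + 67) + (-2153/(-587) + 429/(2*(-11/13))) = 89 + (-2153*(-1/587) + (429/2)*(-13/11)) = 89 + (2153/587 - 507/2) = 89 - 293303/1174 = -188817/1174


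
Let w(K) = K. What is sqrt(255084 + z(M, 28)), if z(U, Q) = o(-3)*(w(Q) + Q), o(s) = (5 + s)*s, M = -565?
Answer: 2*sqrt(63687) ≈ 504.73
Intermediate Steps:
o(s) = s*(5 + s)
z(U, Q) = -12*Q (z(U, Q) = (-3*(5 - 3))*(Q + Q) = (-3*2)*(2*Q) = -12*Q)
sqrt(255084 + z(M, 28)) = sqrt(255084 - 12*28) = sqrt(255084 - 336) = sqrt(254748) = 2*sqrt(63687)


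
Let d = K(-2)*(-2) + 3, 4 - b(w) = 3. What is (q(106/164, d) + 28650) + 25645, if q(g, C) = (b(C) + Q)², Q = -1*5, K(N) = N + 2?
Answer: 54311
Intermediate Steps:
b(w) = 1 (b(w) = 4 - 1*3 = 4 - 3 = 1)
K(N) = 2 + N
Q = -5
d = 3 (d = (2 - 2)*(-2) + 3 = 0*(-2) + 3 = 0 + 3 = 3)
q(g, C) = 16 (q(g, C) = (1 - 5)² = (-4)² = 16)
(q(106/164, d) + 28650) + 25645 = (16 + 28650) + 25645 = 28666 + 25645 = 54311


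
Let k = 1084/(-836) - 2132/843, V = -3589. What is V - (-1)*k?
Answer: -633009184/176187 ≈ -3592.8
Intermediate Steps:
k = -674041/176187 (k = 1084*(-1/836) - 2132*1/843 = -271/209 - 2132/843 = -674041/176187 ≈ -3.8257)
V - (-1)*k = -3589 - (-1)*(-674041)/176187 = -3589 - 1*674041/176187 = -3589 - 674041/176187 = -633009184/176187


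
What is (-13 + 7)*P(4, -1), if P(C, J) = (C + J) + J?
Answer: -12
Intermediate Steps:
P(C, J) = C + 2*J
(-13 + 7)*P(4, -1) = (-13 + 7)*(4 + 2*(-1)) = -6*(4 - 2) = -6*2 = -12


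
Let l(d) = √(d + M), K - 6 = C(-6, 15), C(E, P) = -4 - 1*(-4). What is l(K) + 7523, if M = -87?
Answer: 7523 + 9*I ≈ 7523.0 + 9.0*I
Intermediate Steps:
C(E, P) = 0 (C(E, P) = -4 + 4 = 0)
K = 6 (K = 6 + 0 = 6)
l(d) = √(-87 + d) (l(d) = √(d - 87) = √(-87 + d))
l(K) + 7523 = √(-87 + 6) + 7523 = √(-81) + 7523 = 9*I + 7523 = 7523 + 9*I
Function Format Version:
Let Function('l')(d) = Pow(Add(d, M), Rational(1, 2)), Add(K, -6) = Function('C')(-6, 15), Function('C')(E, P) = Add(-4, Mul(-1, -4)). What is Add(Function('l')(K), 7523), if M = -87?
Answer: Add(7523, Mul(9, I)) ≈ Add(7523.0, Mul(9.0000, I))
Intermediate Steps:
Function('C')(E, P) = 0 (Function('C')(E, P) = Add(-4, 4) = 0)
K = 6 (K = Add(6, 0) = 6)
Function('l')(d) = Pow(Add(-87, d), Rational(1, 2)) (Function('l')(d) = Pow(Add(d, -87), Rational(1, 2)) = Pow(Add(-87, d), Rational(1, 2)))
Add(Function('l')(K), 7523) = Add(Pow(Add(-87, 6), Rational(1, 2)), 7523) = Add(Pow(-81, Rational(1, 2)), 7523) = Add(Mul(9, I), 7523) = Add(7523, Mul(9, I))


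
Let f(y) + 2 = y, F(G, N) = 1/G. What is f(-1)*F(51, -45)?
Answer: -1/17 ≈ -0.058824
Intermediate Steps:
f(y) = -2 + y
f(-1)*F(51, -45) = (-2 - 1)/51 = -3*1/51 = -1/17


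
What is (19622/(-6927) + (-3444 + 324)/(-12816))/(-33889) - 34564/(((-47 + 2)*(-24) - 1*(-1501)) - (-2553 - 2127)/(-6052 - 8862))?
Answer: -1794974798536737865/134020747565455853 ≈ -13.393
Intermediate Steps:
(19622/(-6927) + (-3444 + 324)/(-12816))/(-33889) - 34564/(((-47 + 2)*(-24) - 1*(-1501)) - (-2553 - 2127)/(-6052 - 8862)) = (19622*(-1/6927) - 3120*(-1/12816))*(-1/33889) - 34564/((-45*(-24) + 1501) - (-4680)/(-14914)) = (-19622/6927 + 65/267)*(-1/33889) - 34564/((1080 + 1501) - (-4680)*(-1)/14914) = -532091/205501*(-1/33889) - 34564/(2581 - 1*2340/7457) = 532091/6964223389 - 34564/(2581 - 2340/7457) = 532091/6964223389 - 34564/19244177/7457 = 532091/6964223389 - 34564*7457/19244177 = 532091/6964223389 - 257743748/19244177 = -1794974798536737865/134020747565455853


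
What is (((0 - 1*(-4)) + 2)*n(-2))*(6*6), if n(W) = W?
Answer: -432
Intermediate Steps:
(((0 - 1*(-4)) + 2)*n(-2))*(6*6) = (((0 - 1*(-4)) + 2)*(-2))*(6*6) = (((0 + 4) + 2)*(-2))*36 = ((4 + 2)*(-2))*36 = (6*(-2))*36 = -12*36 = -432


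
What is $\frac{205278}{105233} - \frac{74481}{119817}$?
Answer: $\frac{5585978351}{4202900787} \approx 1.3291$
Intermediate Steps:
$\frac{205278}{105233} - \frac{74481}{119817} = 205278 \cdot \frac{1}{105233} - \frac{24827}{39939} = \frac{205278}{105233} - \frac{24827}{39939} = \frac{5585978351}{4202900787}$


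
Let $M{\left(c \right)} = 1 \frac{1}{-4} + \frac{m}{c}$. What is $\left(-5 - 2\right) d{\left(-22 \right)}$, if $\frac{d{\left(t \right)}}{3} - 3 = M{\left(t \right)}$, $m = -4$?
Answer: $- \frac{2709}{44} \approx -61.568$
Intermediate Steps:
$M{\left(c \right)} = - \frac{1}{4} - \frac{4}{c}$ ($M{\left(c \right)} = 1 \frac{1}{-4} - \frac{4}{c} = 1 \left(- \frac{1}{4}\right) - \frac{4}{c} = - \frac{1}{4} - \frac{4}{c}$)
$d{\left(t \right)} = 9 + \frac{3 \left(-16 - t\right)}{4 t}$ ($d{\left(t \right)} = 9 + 3 \frac{-16 - t}{4 t} = 9 + \frac{3 \left(-16 - t\right)}{4 t}$)
$\left(-5 - 2\right) d{\left(-22 \right)} = \left(-5 - 2\right) \left(\frac{33}{4} - \frac{12}{-22}\right) = - 7 \left(\frac{33}{4} - - \frac{6}{11}\right) = - 7 \left(\frac{33}{4} + \frac{6}{11}\right) = \left(-7\right) \frac{387}{44} = - \frac{2709}{44}$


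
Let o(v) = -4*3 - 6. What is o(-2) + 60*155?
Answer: 9282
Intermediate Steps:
o(v) = -18 (o(v) = -12 - 6 = -18)
o(-2) + 60*155 = -18 + 60*155 = -18 + 9300 = 9282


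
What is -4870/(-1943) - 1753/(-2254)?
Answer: 14383059/4379522 ≈ 3.2842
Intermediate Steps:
-4870/(-1943) - 1753/(-2254) = -4870*(-1/1943) - 1753*(-1/2254) = 4870/1943 + 1753/2254 = 14383059/4379522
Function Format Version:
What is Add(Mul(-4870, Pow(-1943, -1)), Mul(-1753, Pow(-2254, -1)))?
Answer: Rational(14383059, 4379522) ≈ 3.2842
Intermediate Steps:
Add(Mul(-4870, Pow(-1943, -1)), Mul(-1753, Pow(-2254, -1))) = Add(Mul(-4870, Rational(-1, 1943)), Mul(-1753, Rational(-1, 2254))) = Add(Rational(4870, 1943), Rational(1753, 2254)) = Rational(14383059, 4379522)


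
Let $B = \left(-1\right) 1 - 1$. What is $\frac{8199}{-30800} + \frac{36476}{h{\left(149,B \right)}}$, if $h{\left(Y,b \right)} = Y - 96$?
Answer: $\frac{1123026253}{1632400} \approx 687.96$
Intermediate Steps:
$B = -2$ ($B = -1 - 1 = -2$)
$h{\left(Y,b \right)} = -96 + Y$
$\frac{8199}{-30800} + \frac{36476}{h{\left(149,B \right)}} = \frac{8199}{-30800} + \frac{36476}{-96 + 149} = 8199 \left(- \frac{1}{30800}\right) + \frac{36476}{53} = - \frac{8199}{30800} + 36476 \cdot \frac{1}{53} = - \frac{8199}{30800} + \frac{36476}{53} = \frac{1123026253}{1632400}$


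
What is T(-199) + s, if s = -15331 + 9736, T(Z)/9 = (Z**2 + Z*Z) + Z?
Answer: 705432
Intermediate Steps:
T(Z) = 9*Z + 18*Z**2 (T(Z) = 9*((Z**2 + Z*Z) + Z) = 9*((Z**2 + Z**2) + Z) = 9*(2*Z**2 + Z) = 9*(Z + 2*Z**2) = 9*Z + 18*Z**2)
s = -5595
T(-199) + s = 9*(-199)*(1 + 2*(-199)) - 5595 = 9*(-199)*(1 - 398) - 5595 = 9*(-199)*(-397) - 5595 = 711027 - 5595 = 705432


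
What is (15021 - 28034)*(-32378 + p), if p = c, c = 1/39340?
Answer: 2367902214821/5620 ≈ 4.2134e+8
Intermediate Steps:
c = 1/39340 ≈ 2.5419e-5
p = 1/39340 ≈ 2.5419e-5
(15021 - 28034)*(-32378 + p) = (15021 - 28034)*(-32378 + 1/39340) = -13013*(-1273750519/39340) = 2367902214821/5620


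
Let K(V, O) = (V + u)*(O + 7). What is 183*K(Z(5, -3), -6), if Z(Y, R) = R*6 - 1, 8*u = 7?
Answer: -26535/8 ≈ -3316.9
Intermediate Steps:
u = 7/8 (u = (1/8)*7 = 7/8 ≈ 0.87500)
Z(Y, R) = -1 + 6*R (Z(Y, R) = 6*R - 1 = -1 + 6*R)
K(V, O) = (7 + O)*(7/8 + V) (K(V, O) = (V + 7/8)*(O + 7) = (7/8 + V)*(7 + O) = (7 + O)*(7/8 + V))
183*K(Z(5, -3), -6) = 183*(49/8 + 7*(-1 + 6*(-3)) + (7/8)*(-6) - 6*(-1 + 6*(-3))) = 183*(49/8 + 7*(-1 - 18) - 21/4 - 6*(-1 - 18)) = 183*(49/8 + 7*(-19) - 21/4 - 6*(-19)) = 183*(49/8 - 133 - 21/4 + 114) = 183*(-145/8) = -26535/8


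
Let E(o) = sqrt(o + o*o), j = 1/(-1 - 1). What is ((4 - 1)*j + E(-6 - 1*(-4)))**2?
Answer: 17/4 - 3*sqrt(2) ≈ 0.0073593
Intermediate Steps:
j = -1/2 (j = 1/(-2) = -1/2 ≈ -0.50000)
E(o) = sqrt(o + o**2)
((4 - 1)*j + E(-6 - 1*(-4)))**2 = ((4 - 1)*(-1/2) + sqrt((-6 - 1*(-4))*(1 + (-6 - 1*(-4)))))**2 = (3*(-1/2) + sqrt((-6 + 4)*(1 + (-6 + 4))))**2 = (-3/2 + sqrt(-2*(1 - 2)))**2 = (-3/2 + sqrt(-2*(-1)))**2 = (-3/2 + sqrt(2))**2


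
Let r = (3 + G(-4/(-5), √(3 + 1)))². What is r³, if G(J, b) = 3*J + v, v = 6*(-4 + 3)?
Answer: 729/15625 ≈ 0.046656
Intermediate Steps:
v = -6 (v = 6*(-1) = -6)
G(J, b) = -6 + 3*J (G(J, b) = 3*J - 6 = -6 + 3*J)
r = 9/25 (r = (3 + (-6 + 3*(-4/(-5))))² = (3 + (-6 + 3*(-4*(-⅕))))² = (3 + (-6 + 3*(⅘)))² = (3 + (-6 + 12/5))² = (3 - 18/5)² = (-⅗)² = 9/25 ≈ 0.36000)
r³ = (9/25)³ = 729/15625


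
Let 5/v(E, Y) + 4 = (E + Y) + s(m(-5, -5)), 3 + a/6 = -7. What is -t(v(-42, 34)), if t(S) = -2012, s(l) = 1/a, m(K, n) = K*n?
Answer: 2012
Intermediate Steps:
a = -60 (a = -18 + 6*(-7) = -18 - 42 = -60)
s(l) = -1/60 (s(l) = 1/(-60) = -1/60)
v(E, Y) = 5/(-241/60 + E + Y) (v(E, Y) = 5/(-4 + ((E + Y) - 1/60)) = 5/(-4 + (-1/60 + E + Y)) = 5/(-241/60 + E + Y))
-t(v(-42, 34)) = -1*(-2012) = 2012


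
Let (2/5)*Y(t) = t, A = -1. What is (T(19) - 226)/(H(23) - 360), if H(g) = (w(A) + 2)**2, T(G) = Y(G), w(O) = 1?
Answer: 119/234 ≈ 0.50855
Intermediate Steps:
Y(t) = 5*t/2
T(G) = 5*G/2
H(g) = 9 (H(g) = (1 + 2)**2 = 3**2 = 9)
(T(19) - 226)/(H(23) - 360) = ((5/2)*19 - 226)/(9 - 360) = (95/2 - 226)/(-351) = -357/2*(-1/351) = 119/234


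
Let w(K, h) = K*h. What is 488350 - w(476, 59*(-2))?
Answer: 544518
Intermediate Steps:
488350 - w(476, 59*(-2)) = 488350 - 476*59*(-2) = 488350 - 476*(-118) = 488350 - 1*(-56168) = 488350 + 56168 = 544518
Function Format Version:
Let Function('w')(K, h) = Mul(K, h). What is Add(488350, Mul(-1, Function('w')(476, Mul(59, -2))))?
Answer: 544518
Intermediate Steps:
Add(488350, Mul(-1, Function('w')(476, Mul(59, -2)))) = Add(488350, Mul(-1, Mul(476, Mul(59, -2)))) = Add(488350, Mul(-1, Mul(476, -118))) = Add(488350, Mul(-1, -56168)) = Add(488350, 56168) = 544518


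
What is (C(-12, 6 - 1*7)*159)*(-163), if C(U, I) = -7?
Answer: 181419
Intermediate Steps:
(C(-12, 6 - 1*7)*159)*(-163) = -7*159*(-163) = -1113*(-163) = 181419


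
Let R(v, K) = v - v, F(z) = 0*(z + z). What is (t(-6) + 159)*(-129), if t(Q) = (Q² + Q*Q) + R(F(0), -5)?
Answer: -29799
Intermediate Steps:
F(z) = 0 (F(z) = 0*(2*z) = 0)
R(v, K) = 0
t(Q) = 2*Q² (t(Q) = (Q² + Q*Q) + 0 = (Q² + Q²) + 0 = 2*Q² + 0 = 2*Q²)
(t(-6) + 159)*(-129) = (2*(-6)² + 159)*(-129) = (2*36 + 159)*(-129) = (72 + 159)*(-129) = 231*(-129) = -29799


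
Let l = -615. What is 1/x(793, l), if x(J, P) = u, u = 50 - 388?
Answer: -1/338 ≈ -0.0029586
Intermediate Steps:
u = -338
x(J, P) = -338
1/x(793, l) = 1/(-338) = -1/338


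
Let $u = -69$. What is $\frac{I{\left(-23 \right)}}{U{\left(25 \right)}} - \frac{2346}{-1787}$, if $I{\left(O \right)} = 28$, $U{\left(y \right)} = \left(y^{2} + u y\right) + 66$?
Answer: $\frac{1187864}{923879} \approx 1.2857$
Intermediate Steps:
$U{\left(y \right)} = 66 + y^{2} - 69 y$ ($U{\left(y \right)} = \left(y^{2} - 69 y\right) + 66 = 66 + y^{2} - 69 y$)
$\frac{I{\left(-23 \right)}}{U{\left(25 \right)}} - \frac{2346}{-1787} = \frac{28}{66 + 25^{2} - 1725} - \frac{2346}{-1787} = \frac{28}{66 + 625 - 1725} - - \frac{2346}{1787} = \frac{28}{-1034} + \frac{2346}{1787} = 28 \left(- \frac{1}{1034}\right) + \frac{2346}{1787} = - \frac{14}{517} + \frac{2346}{1787} = \frac{1187864}{923879}$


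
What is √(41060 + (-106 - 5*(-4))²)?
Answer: 6*√1346 ≈ 220.13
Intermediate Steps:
√(41060 + (-106 - 5*(-4))²) = √(41060 + (-106 + 20)²) = √(41060 + (-86)²) = √(41060 + 7396) = √48456 = 6*√1346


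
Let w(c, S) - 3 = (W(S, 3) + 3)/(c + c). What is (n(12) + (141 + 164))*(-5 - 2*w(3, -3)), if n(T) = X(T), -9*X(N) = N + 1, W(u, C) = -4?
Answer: -87424/27 ≈ -3237.9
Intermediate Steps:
X(N) = -⅑ - N/9 (X(N) = -(N + 1)/9 = -(1 + N)/9 = -⅑ - N/9)
n(T) = -⅑ - T/9
w(c, S) = 3 - 1/(2*c) (w(c, S) = 3 + (-4 + 3)/(c + c) = 3 - 1/(2*c))
(n(12) + (141 + 164))*(-5 - 2*w(3, -3)) = ((-⅑ - ⅑*12) + (141 + 164))*(-5 - 2*(3 - ½/3)) = ((-⅑ - 4/3) + 305)*(-5 - 2*(3 - ½*⅓)) = (-13/9 + 305)*(-5 - 2*(3 - ⅙)) = 2732*(-5 - 2*17/6)/9 = 2732*(-5 - 17/3)/9 = (2732/9)*(-32/3) = -87424/27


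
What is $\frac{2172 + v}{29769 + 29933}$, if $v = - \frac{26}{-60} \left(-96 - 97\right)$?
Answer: $\frac{62651}{1791060} \approx 0.03498$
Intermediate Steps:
$v = - \frac{2509}{30}$ ($v = \left(-26\right) \left(- \frac{1}{60}\right) \left(-193\right) = \frac{13}{30} \left(-193\right) = - \frac{2509}{30} \approx -83.633$)
$\frac{2172 + v}{29769 + 29933} = \frac{2172 - \frac{2509}{30}}{29769 + 29933} = \frac{62651}{30 \cdot 59702} = \frac{62651}{30} \cdot \frac{1}{59702} = \frac{62651}{1791060}$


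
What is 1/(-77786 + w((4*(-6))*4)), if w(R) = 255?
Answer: -1/77531 ≈ -1.2898e-5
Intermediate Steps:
1/(-77786 + w((4*(-6))*4)) = 1/(-77786 + 255) = 1/(-77531) = -1/77531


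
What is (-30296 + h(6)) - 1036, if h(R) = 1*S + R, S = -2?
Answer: -31328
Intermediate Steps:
h(R) = -2 + R (h(R) = 1*(-2) + R = -2 + R)
(-30296 + h(6)) - 1036 = (-30296 + (-2 + 6)) - 1036 = (-30296 + 4) - 1036 = -30292 - 1036 = -31328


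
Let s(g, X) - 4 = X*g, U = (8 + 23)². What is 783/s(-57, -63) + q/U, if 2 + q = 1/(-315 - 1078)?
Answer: 1038161694/4812529435 ≈ 0.21572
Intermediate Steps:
q = -2787/1393 (q = -2 + 1/(-315 - 1078) = -2 + 1/(-1393) = -2 - 1/1393 = -2787/1393 ≈ -2.0007)
U = 961 (U = 31² = 961)
s(g, X) = 4 + X*g
783/s(-57, -63) + q/U = 783/(4 - 63*(-57)) - 2787/1393/961 = 783/(4 + 3591) - 2787/1393*1/961 = 783/3595 - 2787/1338673 = 1038161694/4812529435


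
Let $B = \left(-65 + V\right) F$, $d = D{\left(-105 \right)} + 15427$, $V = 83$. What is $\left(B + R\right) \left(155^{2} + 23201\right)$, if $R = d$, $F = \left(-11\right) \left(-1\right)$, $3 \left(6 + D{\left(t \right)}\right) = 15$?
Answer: $737859024$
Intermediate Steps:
$D{\left(t \right)} = -1$ ($D{\left(t \right)} = -6 + \frac{1}{3} \cdot 15 = -6 + 5 = -1$)
$d = 15426$ ($d = -1 + 15427 = 15426$)
$F = 11$
$R = 15426$
$B = 198$ ($B = \left(-65 + 83\right) 11 = 18 \cdot 11 = 198$)
$\left(B + R\right) \left(155^{2} + 23201\right) = \left(198 + 15426\right) \left(155^{2} + 23201\right) = 15624 \left(24025 + 23201\right) = 15624 \cdot 47226 = 737859024$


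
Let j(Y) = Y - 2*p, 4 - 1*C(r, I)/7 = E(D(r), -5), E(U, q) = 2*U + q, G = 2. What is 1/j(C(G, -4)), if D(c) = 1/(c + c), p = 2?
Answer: 2/111 ≈ 0.018018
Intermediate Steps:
D(c) = 1/(2*c)
E(U, q) = q + 2*U
C(r, I) = 63 - 7/r (C(r, I) = 28 - 7*(-5 + 2*(1/(2*r))) = 28 - 7*(-5 + 1/r) = 28 + (35 - 7/r) = 63 - 7/r)
j(Y) = -4 + Y (j(Y) = Y - 2*2 = Y - 4 = -4 + Y)
1/j(C(G, -4)) = 1/(-4 + (63 - 7/2)) = 1/(-4 + 119/2) = 1/(111/2) = 2/111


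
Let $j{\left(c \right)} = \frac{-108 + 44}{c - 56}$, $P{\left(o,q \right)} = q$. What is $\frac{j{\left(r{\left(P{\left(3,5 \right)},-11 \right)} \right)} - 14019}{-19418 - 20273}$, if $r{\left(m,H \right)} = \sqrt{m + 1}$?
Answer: $\frac{21937943}{62116415} - \frac{32 \sqrt{6}}{62116415} \approx 0.35317$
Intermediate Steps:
$r{\left(m,H \right)} = \sqrt{1 + m}$
$j{\left(c \right)} = - \frac{64}{-56 + c}$
$\frac{j{\left(r{\left(P{\left(3,5 \right)},-11 \right)} \right)} - 14019}{-19418 - 20273} = \frac{- \frac{64}{-56 + \sqrt{1 + 5}} - 14019}{-19418 - 20273} = \frac{- \frac{64}{-56 + \sqrt{6}} - 14019}{-39691} = \left(-14019 - \frac{64}{-56 + \sqrt{6}}\right) \left(- \frac{1}{39691}\right) = \frac{14019}{39691} + \frac{64}{39691 \left(-56 + \sqrt{6}\right)}$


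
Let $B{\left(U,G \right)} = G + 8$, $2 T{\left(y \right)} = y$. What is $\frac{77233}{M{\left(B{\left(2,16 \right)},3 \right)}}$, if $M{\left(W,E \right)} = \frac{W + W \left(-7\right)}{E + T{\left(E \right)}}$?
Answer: $- \frac{77233}{32} \approx -2413.5$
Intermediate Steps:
$T{\left(y \right)} = \frac{y}{2}$
$B{\left(U,G \right)} = 8 + G$
$M{\left(W,E \right)} = - \frac{4 W}{E}$ ($M{\left(W,E \right)} = \frac{W + W \left(-7\right)}{E + \frac{E}{2}} = \frac{W - 7 W}{\frac{3}{2} E} = - 6 W \frac{2}{3 E} = - \frac{4 W}{E}$)
$\frac{77233}{M{\left(B{\left(2,16 \right)},3 \right)}} = \frac{77233}{\left(-4\right) \left(8 + 16\right) \frac{1}{3}} = \frac{77233}{\left(-4\right) 24 \cdot \frac{1}{3}} = \frac{77233}{-32} = 77233 \left(- \frac{1}{32}\right) = - \frac{77233}{32}$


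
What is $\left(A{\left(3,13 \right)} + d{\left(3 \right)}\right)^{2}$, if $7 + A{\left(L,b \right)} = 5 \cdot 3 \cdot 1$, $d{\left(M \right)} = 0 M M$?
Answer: $64$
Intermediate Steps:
$d{\left(M \right)} = 0$ ($d{\left(M \right)} = 0 M^{2} = 0$)
$A{\left(L,b \right)} = 8$ ($A{\left(L,b \right)} = -7 + 5 \cdot 3 \cdot 1 = -7 + 15 \cdot 1 = -7 + 15 = 8$)
$\left(A{\left(3,13 \right)} + d{\left(3 \right)}\right)^{2} = \left(8 + 0\right)^{2} = 8^{2} = 64$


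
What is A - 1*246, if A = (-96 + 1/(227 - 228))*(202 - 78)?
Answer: -12274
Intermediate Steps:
A = -12028 (A = (-96 + 1/(-1))*124 = (-96 - 1)*124 = -97*124 = -12028)
A - 1*246 = -12028 - 1*246 = -12028 - 246 = -12274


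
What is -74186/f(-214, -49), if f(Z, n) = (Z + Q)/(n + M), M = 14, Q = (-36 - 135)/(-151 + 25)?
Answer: -36351140/2977 ≈ -12211.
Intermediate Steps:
Q = 19/14 (Q = -171/(-126) = -171*(-1/126) = 19/14 ≈ 1.3571)
f(Z, n) = (19/14 + Z)/(14 + n) (f(Z, n) = (Z + 19/14)/(n + 14) = (19/14 + Z)/(14 + n))
-74186/f(-214, -49) = -74186*(14 - 49)/(19/14 - 214) = -74186/(-2977/14/(-35)) = -74186/((-1/35*(-2977/14))) = -74186/2977/490 = -74186*490/2977 = -36351140/2977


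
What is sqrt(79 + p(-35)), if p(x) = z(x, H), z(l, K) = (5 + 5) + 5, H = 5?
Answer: sqrt(94) ≈ 9.6954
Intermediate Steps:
z(l, K) = 15 (z(l, K) = 10 + 5 = 15)
p(x) = 15
sqrt(79 + p(-35)) = sqrt(79 + 15) = sqrt(94)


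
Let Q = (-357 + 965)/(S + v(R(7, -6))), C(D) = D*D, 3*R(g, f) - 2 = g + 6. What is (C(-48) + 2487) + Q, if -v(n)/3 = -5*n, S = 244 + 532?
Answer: 4077749/851 ≈ 4791.7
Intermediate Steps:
S = 776
R(g, f) = 8/3 + g/3 (R(g, f) = ⅔ + (g + 6)/3 = ⅔ + (6 + g)/3 = ⅔ + (2 + g/3) = 8/3 + g/3)
v(n) = 15*n (v(n) = -(-15)*n = 15*n)
C(D) = D²
Q = 608/851 (Q = (-357 + 965)/(776 + 15*(8/3 + (⅓)*7)) = 608/(776 + 15*(8/3 + 7/3)) = 608/(776 + 15*5) = 608/(776 + 75) = 608/851 ≈ 0.71445)
(C(-48) + 2487) + Q = ((-48)² + 2487) + 608/851 = (2304 + 2487) + 608/851 = 4791 + 608/851 = 4077749/851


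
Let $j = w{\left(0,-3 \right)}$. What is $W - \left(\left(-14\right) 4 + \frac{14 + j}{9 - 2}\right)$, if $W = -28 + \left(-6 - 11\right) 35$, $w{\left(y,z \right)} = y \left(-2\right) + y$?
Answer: $-569$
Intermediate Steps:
$w{\left(y,z \right)} = - y$ ($w{\left(y,z \right)} = - 2 y + y = - y$)
$j = 0$ ($j = \left(-1\right) 0 = 0$)
$W = -623$ ($W = -28 - 595 = -623$)
$W - \left(\left(-14\right) 4 + \frac{14 + j}{9 - 2}\right) = -623 - \left(\left(-14\right) 4 + \frac{14 + 0}{9 - 2}\right) = -623 - \left(-56 + \frac{14}{7}\right) = -623 - \left(-56 + 14 \cdot \frac{1}{7}\right) = -623 - \left(-56 + 2\right) = -623 - -54 = -623 + 54 = -569$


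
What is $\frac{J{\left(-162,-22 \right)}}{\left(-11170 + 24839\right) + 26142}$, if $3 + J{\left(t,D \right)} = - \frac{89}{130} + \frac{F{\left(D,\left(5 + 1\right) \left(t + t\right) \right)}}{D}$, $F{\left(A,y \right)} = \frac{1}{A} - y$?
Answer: $- \frac{2895773}{1252454060} \approx -0.0023121$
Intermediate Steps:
$J{\left(t,D \right)} = - \frac{479}{130} + \frac{\frac{1}{D} - 12 t}{D}$ ($J{\left(t,D \right)} = -3 + \left(- \frac{89}{130} + \frac{\frac{1}{D} - \left(5 + 1\right) \left(t + t\right)}{D}\right) = -3 + \left(\left(-89\right) \frac{1}{130} + \frac{\frac{1}{D} - 6 \cdot 2 t}{D}\right) = -3 - \left(\frac{89}{130} - \frac{\frac{1}{D} - 12 t}{D}\right) = - \frac{479}{130} + \frac{\frac{1}{D} - 12 t}{D}$)
$\frac{J{\left(-162,-22 \right)}}{\left(-11170 + 24839\right) + 26142} = \frac{- \frac{479}{130} + \frac{1}{484} - - \frac{1944}{-22}}{\left(-11170 + 24839\right) + 26142} = \frac{- \frac{479}{130} + \frac{1}{484} - \left(-1944\right) \left(- \frac{1}{22}\right)}{13669 + 26142} = \frac{- \frac{479}{130} + \frac{1}{484} - \frac{972}{11}}{39811} = \left(- \frac{2895773}{31460}\right) \frac{1}{39811} = - \frac{2895773}{1252454060}$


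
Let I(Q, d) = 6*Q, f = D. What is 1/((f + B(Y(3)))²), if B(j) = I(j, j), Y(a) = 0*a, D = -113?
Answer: 1/12769 ≈ 7.8315e-5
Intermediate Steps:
Y(a) = 0
f = -113
B(j) = 6*j
1/((f + B(Y(3)))²) = 1/((-113 + 6*0)²) = 1/((-113 + 0)²) = 1/((-113)²) = 1/12769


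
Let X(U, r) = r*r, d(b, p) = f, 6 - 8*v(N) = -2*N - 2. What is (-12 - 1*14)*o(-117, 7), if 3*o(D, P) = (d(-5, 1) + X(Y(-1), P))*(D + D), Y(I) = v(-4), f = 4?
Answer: 107484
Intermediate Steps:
v(N) = 1 + N/4 (v(N) = ¾ - (-2*N - 2)/8 = ¾ - (-2 - 2*N)/8 = ¾ + (¼ + N/4) = 1 + N/4)
Y(I) = 0 (Y(I) = 1 + (¼)*(-4) = 1 - 1 = 0)
d(b, p) = 4
X(U, r) = r²
o(D, P) = 2*D*(4 + P²)/3 (o(D, P) = ((4 + P²)*(D + D))/3 = ((4 + P²)*(2*D))/3 = (2*D*(4 + P²))/3 = 2*D*(4 + P²)/3)
(-12 - 1*14)*o(-117, 7) = (-12 - 1*14)*((⅔)*(-117)*(4 + 7²)) = (-12 - 14)*((⅔)*(-117)*(4 + 49)) = -52*(-117)*53/3 = -26*(-4134) = 107484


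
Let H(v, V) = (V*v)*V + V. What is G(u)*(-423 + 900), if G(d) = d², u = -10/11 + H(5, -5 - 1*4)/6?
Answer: 244536912/121 ≈ 2.0210e+6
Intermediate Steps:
H(v, V) = V + v*V² (H(v, V) = v*V² + V = V + v*V²)
u = 716/11 (u = -10/11 + ((-5 - 1*4)*(1 + (-5 - 1*4)*5))/6 = -10*1/11 + ((-5 - 4)*(1 + (-5 - 4)*5))*(⅙) = -10/11 - 9*(1 - 9*5)*(⅙) = -10/11 - 9*(1 - 45)*(⅙) = -10/11 - 9*(-44)*(⅙) = -10/11 + 396*(⅙) = -10/11 + 66 = 716/11 ≈ 65.091)
G(u)*(-423 + 900) = (716/11)²*(-423 + 900) = (512656/121)*477 = 244536912/121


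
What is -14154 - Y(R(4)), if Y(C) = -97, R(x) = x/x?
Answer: -14057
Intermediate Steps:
R(x) = 1
-14154 - Y(R(4)) = -14154 - 1*(-97) = -14154 + 97 = -14057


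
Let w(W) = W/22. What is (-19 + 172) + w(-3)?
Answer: 3363/22 ≈ 152.86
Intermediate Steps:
w(W) = W/22 (w(W) = W*(1/22) = W/22)
(-19 + 172) + w(-3) = (-19 + 172) + (1/22)*(-3) = 153 - 3/22 = 3363/22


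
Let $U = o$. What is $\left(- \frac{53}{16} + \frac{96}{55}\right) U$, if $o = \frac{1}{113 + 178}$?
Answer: $- \frac{1379}{256080} \approx -0.005385$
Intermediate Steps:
$o = \frac{1}{291} \approx 0.0034364$
$U = \frac{1}{291} \approx 0.0034364$
$\left(- \frac{53}{16} + \frac{96}{55}\right) U = \left(- \frac{53}{16} + \frac{96}{55}\right) \frac{1}{291} = \left(- \frac{1379}{880}\right) \frac{1}{291} = - \frac{1379}{256080}$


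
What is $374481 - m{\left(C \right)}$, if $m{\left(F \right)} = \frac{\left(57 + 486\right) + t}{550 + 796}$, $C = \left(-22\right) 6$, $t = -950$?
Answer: $\frac{504051833}{1346} \approx 3.7448 \cdot 10^{5}$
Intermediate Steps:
$C = -132$
$m{\left(F \right)} = - \frac{407}{1346}$ ($m{\left(F \right)} = \frac{\left(57 + 486\right) - 950}{550 + 796} = \frac{543 - 950}{1346} = \left(-407\right) \frac{1}{1346} = - \frac{407}{1346}$)
$374481 - m{\left(C \right)} = 374481 - - \frac{407}{1346} = 374481 + \frac{407}{1346} = \frac{504051833}{1346}$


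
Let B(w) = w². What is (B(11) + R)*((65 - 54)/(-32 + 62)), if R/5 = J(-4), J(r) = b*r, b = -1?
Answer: 517/10 ≈ 51.700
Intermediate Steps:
J(r) = -r
R = 20 (R = 5*(-1*(-4)) = 5*4 = 20)
(B(11) + R)*((65 - 54)/(-32 + 62)) = (11² + 20)*((65 - 54)/(-32 + 62)) = (121 + 20)*(11/30) = 141*(11*(1/30)) = 141*(11/30) = 517/10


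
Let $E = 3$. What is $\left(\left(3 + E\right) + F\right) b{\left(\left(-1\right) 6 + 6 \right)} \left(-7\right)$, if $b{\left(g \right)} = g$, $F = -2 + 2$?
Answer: $0$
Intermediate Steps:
$F = 0$
$\left(\left(3 + E\right) + F\right) b{\left(\left(-1\right) 6 + 6 \right)} \left(-7\right) = \left(\left(3 + 3\right) + 0\right) \left(\left(-1\right) 6 + 6\right) \left(-7\right) = \left(6 + 0\right) \left(-6 + 6\right) \left(-7\right) = 6 \cdot 0 \left(-7\right) = 0 \left(-7\right) = 0$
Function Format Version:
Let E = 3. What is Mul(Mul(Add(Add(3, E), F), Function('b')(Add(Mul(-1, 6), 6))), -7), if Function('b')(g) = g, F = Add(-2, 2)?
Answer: 0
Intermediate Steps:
F = 0
Mul(Mul(Add(Add(3, E), F), Function('b')(Add(Mul(-1, 6), 6))), -7) = Mul(Mul(Add(Add(3, 3), 0), Add(Mul(-1, 6), 6)), -7) = Mul(Mul(Add(6, 0), Add(-6, 6)), -7) = Mul(Mul(6, 0), -7) = Mul(0, -7) = 0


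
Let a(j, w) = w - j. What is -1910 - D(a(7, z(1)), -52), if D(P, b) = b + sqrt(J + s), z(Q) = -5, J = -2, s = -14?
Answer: -1858 - 4*I ≈ -1858.0 - 4.0*I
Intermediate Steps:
D(P, b) = b + 4*I (D(P, b) = b + sqrt(-2 - 14) = b + sqrt(-16) = b + 4*I)
-1910 - D(a(7, z(1)), -52) = -1910 - (-52 + 4*I) = -1910 + (52 - 4*I) = -1858 - 4*I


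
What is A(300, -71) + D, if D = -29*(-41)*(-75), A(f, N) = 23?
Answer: -89152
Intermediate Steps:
D = -89175 (D = 1189*(-75) = -89175)
A(300, -71) + D = 23 - 89175 = -89152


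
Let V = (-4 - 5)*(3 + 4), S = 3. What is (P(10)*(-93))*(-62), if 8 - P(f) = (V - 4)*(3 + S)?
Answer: 2364060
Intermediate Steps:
V = -63 (V = -9*7 = -63)
P(f) = 410 (P(f) = 8 - (-63 - 4)*(3 + 3) = 8 - (-67)*6 = 8 - 1*(-402) = 8 + 402 = 410)
(P(10)*(-93))*(-62) = (410*(-93))*(-62) = -38130*(-62) = 2364060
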